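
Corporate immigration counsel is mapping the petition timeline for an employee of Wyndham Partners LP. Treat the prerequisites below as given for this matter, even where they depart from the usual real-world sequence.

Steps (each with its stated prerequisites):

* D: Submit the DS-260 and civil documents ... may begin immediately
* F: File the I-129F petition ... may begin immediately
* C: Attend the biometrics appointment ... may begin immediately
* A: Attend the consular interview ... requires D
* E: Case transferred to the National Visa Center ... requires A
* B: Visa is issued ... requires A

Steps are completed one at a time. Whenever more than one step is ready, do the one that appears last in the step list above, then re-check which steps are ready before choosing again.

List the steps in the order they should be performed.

C → F → D → A → B → E

C, F and D have no prerequisites; C is listed later, so C is first.
F and D are both available; F is listed later → F.
Next only D has its prerequisites met → D.
A needed D, now all done → A.
Now B and E have their prerequisites met. B is listed later, so B next.
E is the only step now ready → E.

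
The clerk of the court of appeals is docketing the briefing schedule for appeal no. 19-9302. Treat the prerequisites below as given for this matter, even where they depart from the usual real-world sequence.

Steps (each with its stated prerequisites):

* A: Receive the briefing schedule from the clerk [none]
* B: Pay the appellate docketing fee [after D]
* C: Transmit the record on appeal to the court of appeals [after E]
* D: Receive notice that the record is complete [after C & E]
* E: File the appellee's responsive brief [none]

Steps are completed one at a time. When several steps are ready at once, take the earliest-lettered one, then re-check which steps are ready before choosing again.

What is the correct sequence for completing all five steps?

A → E → C → D → B

Nothing is required for A and E. A has the earlier label → A first.
That leaves E as the only ready step → E.
That leaves C as the only ready step → C.
Next only D has its prerequisites met → D.
Next only B has its prerequisites met → B.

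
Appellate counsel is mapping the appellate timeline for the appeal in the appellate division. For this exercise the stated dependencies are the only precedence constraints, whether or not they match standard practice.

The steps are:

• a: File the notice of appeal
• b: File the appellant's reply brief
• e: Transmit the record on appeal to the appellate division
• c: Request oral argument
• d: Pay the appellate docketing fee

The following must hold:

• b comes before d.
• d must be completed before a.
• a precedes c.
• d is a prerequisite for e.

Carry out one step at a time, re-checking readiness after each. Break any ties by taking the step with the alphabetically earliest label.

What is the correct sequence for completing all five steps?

Only b has no prerequisites, so it is first.
That leaves d as the only ready step → d.
a and e are both available; a has the earlier label → a.
c now also ready, so the ready set is {c, e}; c has the earlier label → c.
e needed d, now all done → e.

b → d → a → c → e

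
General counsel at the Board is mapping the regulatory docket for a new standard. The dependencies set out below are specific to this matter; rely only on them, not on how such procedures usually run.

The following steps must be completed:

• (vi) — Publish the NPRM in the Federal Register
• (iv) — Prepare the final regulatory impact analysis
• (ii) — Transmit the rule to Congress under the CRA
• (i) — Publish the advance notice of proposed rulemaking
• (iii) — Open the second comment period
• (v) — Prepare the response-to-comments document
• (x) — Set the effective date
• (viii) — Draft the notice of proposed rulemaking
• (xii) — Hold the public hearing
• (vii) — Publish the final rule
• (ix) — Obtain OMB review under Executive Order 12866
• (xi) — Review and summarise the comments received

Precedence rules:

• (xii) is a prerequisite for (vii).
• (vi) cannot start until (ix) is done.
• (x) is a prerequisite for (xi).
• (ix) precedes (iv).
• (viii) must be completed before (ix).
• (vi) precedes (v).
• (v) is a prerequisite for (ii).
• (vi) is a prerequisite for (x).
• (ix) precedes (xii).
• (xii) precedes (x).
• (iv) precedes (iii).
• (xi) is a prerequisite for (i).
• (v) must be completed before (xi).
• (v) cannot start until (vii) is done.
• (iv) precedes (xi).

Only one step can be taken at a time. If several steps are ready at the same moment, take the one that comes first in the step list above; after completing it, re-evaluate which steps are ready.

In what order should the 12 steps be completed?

(viii) is the only step with nothing outstanding, so it goes first.
(ix) needed (viii), now all done → (ix).
Ready: (vi), (iv) and (xii). (vi) is listed earlier → (vi).
(iv) and (xii) are both available; (iv) is listed earlier → (iv).
(iii) now also ready, so the ready set is {(iii), (xii)}; (iii) is listed earlier → (iii).
(xii) needed (ix), now all done → (xii).
Now (x) and (vii) have their prerequisites met. (x) is listed earlier, so (x) next.
(vii) needed (xii), now all done → (vii).
That leaves (v) as the only ready step → (v).
Ready: (ii) and (xi). (ii) is listed earlier → (ii).
(xi) needed (iv), (v) and (x), now all done → (xi).
(i) is the only step now ready → (i).

(viii), (ix), (vi), (iv), (iii), (xii), (x), (vii), (v), (ii), (xi), (i)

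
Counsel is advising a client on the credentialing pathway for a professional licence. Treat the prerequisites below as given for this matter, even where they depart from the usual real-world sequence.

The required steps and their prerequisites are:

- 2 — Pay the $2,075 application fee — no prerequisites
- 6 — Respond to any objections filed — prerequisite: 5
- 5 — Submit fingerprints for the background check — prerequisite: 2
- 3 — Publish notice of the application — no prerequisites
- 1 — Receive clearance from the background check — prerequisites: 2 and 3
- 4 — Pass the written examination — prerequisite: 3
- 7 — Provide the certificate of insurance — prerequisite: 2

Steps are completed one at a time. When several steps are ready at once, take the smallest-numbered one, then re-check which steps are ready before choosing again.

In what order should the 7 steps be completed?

2 and 3 have no prerequisites; 2 has the earlier label, so 2 is first.
Ready: 3, 5 and 7. 3 has the earlier label → 3.
Ready: 1, 4, 5 and 7. 1 has the earlier label → 1.
4, 5 and 7 are all available; 4 has the earlier label → 4.
5 and 7 are both available; 5 has the earlier label → 5.
6 now also ready, so the ready set is {6, 7}; 6 has the earlier label → 6.
7 needed 2, now all done → 7.

2 → 3 → 1 → 4 → 5 → 6 → 7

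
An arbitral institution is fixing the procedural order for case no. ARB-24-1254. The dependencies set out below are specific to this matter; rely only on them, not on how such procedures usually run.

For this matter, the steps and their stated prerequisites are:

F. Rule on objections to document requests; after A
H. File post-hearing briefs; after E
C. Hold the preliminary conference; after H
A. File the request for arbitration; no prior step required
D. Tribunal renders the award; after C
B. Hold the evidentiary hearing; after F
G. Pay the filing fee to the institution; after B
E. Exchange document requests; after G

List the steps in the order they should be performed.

A has no prerequisites → A first.
F is the only step now ready → F.
That leaves B as the only ready step → B.
Next only G has its prerequisites met → G.
Next only E has its prerequisites met → E.
H needed E, now all done → H.
That leaves C as the only ready step → C.
Next only D has its prerequisites met → D.

A, F, B, G, E, H, C, D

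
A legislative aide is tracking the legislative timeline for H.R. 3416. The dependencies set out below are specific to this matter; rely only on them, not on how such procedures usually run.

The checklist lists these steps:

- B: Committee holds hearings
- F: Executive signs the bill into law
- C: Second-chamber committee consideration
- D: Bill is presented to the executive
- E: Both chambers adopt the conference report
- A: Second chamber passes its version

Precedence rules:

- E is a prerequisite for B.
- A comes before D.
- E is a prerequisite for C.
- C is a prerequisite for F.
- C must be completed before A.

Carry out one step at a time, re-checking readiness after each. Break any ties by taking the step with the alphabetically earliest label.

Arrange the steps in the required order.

E, B, C, A, D, F

E is the only step with nothing outstanding, so it goes first.
B and C are both available; B has the earlier label → B.
C needed E, now all done → C.
Now A and F have their prerequisites met. A has the earlier label, so A next.
D now also ready, so the ready set is {D, F}; D has the earlier label → D.
F needed C, now all done → F.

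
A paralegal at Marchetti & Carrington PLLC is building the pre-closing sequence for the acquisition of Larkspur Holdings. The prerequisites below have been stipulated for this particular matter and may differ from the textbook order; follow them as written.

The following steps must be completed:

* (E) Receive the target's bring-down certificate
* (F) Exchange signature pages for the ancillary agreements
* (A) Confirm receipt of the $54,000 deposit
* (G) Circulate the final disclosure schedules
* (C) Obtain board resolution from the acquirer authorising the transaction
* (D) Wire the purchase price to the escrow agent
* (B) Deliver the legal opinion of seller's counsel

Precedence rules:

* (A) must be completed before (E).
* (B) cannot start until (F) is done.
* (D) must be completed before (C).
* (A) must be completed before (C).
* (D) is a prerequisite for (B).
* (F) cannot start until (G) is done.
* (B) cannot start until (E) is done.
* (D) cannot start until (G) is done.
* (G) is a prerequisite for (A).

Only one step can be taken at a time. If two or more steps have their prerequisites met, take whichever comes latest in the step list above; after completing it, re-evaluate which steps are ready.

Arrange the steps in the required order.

(G), (D), (A), (C), (F), (E), (B)

(G) is the only step with nothing outstanding, so it goes first.
(D), (A) and (F) are all available; (D) is listed later → (D).
Ready: (A) and (F). (A) is listed later → (A).
(C) and (E) now also ready, so the ready set is {(C), (F), (E)}; (C) is listed later → (C).
(F) and (E) are both available; (F) is listed later → (F).
(E) is the only step now ready → (E).
Next only (B) has its prerequisites met → (B).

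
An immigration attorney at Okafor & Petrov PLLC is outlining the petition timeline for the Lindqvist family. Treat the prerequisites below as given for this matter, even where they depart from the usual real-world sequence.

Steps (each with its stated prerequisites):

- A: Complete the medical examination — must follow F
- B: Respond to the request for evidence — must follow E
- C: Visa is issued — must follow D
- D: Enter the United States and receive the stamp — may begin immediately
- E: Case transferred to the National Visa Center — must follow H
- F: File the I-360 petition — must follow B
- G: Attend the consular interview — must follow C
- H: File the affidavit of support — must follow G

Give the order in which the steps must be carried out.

D → C → G → H → E → B → F → A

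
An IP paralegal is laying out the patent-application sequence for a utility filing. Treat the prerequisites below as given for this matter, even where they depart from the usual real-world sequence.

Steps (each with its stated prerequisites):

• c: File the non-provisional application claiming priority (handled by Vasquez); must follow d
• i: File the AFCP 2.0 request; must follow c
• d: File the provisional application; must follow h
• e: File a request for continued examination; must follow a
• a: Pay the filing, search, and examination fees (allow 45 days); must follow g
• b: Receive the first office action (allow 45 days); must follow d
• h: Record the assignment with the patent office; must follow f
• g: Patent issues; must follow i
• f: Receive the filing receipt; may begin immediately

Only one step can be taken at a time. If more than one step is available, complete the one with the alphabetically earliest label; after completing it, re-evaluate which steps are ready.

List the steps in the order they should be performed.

f is the only step with nothing outstanding, so it goes first.
h is the only step now ready → h.
That leaves d as the only ready step → d.
Ready: b and c. b has the earlier label → b.
c is the only step now ready → c.
i needed c, now all done → i.
Next only g has its prerequisites met → g.
a is the only step now ready → a.
Next only e has its prerequisites met → e.

f, h, d, b, c, i, g, a, e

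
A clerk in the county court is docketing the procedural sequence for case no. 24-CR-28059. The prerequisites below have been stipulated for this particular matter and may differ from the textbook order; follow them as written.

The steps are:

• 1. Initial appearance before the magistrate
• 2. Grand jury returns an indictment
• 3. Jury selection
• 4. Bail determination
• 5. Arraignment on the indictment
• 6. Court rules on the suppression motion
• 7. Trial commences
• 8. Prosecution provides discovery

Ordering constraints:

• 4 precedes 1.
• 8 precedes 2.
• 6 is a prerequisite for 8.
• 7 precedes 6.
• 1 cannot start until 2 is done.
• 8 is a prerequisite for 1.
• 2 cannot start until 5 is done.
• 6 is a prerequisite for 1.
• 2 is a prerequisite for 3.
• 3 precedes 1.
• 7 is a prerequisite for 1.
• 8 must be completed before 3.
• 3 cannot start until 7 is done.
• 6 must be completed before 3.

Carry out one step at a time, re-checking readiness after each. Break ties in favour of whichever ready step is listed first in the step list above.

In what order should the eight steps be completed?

Nothing is required for 4, 5 and 7. 4 is listed earlier → 4 first.
Now 5 and 7 have their prerequisites met. 5 is listed earlier, so 5 next.
7 is the only step now ready → 7.
That leaves 6 as the only ready step → 6.
Next only 8 has its prerequisites met → 8.
2 needed 5 and 8, now all done → 2.
Next only 3 has its prerequisites met → 3.
1 needed 2, 3, 4, 6, 7 and 8, now all done → 1.

4, 5, 7, 6, 8, 2, 3, 1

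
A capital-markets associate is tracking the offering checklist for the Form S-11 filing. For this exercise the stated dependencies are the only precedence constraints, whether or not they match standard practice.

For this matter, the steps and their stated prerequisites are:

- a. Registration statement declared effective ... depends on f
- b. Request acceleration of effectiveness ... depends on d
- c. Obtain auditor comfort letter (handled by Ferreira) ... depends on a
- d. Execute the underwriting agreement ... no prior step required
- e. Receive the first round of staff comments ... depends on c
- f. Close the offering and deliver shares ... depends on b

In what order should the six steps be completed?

Only d has no prerequisites, so it is first.
b needed d, now all done → b.
f is the only step now ready → f.
a needed f, now all done → a.
Next only c has its prerequisites met → c.
e needed c, now all done → e.

d → b → f → a → c → e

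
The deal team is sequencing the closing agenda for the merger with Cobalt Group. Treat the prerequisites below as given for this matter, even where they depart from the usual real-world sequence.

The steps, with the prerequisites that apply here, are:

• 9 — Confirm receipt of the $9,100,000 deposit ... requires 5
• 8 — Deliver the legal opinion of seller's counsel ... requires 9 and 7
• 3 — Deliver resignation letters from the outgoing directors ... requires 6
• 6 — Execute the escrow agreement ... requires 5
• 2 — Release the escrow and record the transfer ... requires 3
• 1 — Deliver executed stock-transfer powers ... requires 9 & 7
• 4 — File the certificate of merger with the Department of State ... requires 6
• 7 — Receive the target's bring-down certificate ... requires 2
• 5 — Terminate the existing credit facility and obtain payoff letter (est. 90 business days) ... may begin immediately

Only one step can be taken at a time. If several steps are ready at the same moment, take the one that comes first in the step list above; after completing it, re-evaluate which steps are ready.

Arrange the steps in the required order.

5 has no prerequisites → 5 first.
9 and 6 are both available; 9 is listed earlier → 9.
6 is the only step now ready → 6.
3 and 4 are both available; 3 is listed earlier → 3.
Ready: 2 and 4. 2 is listed earlier → 2.
7 now also ready, so the ready set is {4, 7}; 4 is listed earlier → 4.
Next only 7 has its prerequisites met → 7.
Ready: 8 and 1. 8 is listed earlier → 8.
Next only 1 has its prerequisites met → 1.

5, 9, 6, 3, 2, 4, 7, 8, 1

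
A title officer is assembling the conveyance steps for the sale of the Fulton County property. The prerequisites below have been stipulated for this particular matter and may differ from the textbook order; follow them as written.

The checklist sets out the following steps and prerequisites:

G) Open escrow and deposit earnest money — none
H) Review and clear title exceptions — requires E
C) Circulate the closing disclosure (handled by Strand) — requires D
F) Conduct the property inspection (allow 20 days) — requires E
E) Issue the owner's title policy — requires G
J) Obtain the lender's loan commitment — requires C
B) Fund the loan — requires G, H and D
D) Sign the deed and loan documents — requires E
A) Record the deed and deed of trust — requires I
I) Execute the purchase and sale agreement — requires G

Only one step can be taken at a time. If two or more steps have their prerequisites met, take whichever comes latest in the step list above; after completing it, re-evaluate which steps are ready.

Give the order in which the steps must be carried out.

G is the only step with nothing outstanding, so it goes first.
Ready: I and E. I is listed later → I.
A now also ready, so the ready set is {A, E}; A is listed later → A.
E needed G, now all done → E.
D, F and H are all available; D is listed later → D.
C now also ready, so the ready set is {F, C, H}; F is listed later → F.
C and H are both available; C is listed later → C.
J now also ready, so the ready set is {J, H}; J is listed later → J.
Next only H has its prerequisites met → H.
B is the only step now ready → B.

G I A E D F C J H B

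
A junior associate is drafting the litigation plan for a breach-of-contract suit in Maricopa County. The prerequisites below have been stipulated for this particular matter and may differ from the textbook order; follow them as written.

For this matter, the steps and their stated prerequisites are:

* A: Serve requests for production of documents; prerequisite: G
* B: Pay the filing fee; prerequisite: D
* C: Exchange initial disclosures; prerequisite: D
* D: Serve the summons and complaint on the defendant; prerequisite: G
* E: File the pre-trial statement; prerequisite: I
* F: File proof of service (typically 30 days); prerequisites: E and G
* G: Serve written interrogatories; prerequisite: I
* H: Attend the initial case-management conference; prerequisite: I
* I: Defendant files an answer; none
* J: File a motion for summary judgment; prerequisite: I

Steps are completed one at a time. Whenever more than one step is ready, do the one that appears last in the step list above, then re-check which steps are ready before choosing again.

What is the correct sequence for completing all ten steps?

I → J → H → G → E → F → D → C → B → A

Only I has no prerequisites, so it is first.
Now J, H, G and E have their prerequisites met. J is listed later, so J next.
H, G and E are all available; H is listed later → H.
Now G and E have their prerequisites met. G is listed later, so G next.
Now E, D and A have their prerequisites met. E is listed later, so E next.
F, D and A are all available; F is listed later → F.
Ready: D and A. D is listed later → D.
Now C, B and A have their prerequisites met. C is listed later, so C next.
B and A are both available; B is listed later → B.
A is the only step now ready → A.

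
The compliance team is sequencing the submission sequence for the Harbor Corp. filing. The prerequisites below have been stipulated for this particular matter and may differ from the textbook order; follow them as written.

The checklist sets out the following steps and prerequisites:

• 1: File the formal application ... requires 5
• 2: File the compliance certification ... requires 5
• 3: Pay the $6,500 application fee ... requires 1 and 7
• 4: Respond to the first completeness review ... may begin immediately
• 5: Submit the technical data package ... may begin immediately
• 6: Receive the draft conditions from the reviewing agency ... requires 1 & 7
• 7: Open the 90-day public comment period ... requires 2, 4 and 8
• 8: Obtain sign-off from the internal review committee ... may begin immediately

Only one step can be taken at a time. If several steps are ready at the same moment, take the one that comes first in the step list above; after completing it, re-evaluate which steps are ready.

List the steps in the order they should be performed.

Nothing is required for 4, 5 and 8. 4 is listed earlier → 4 first.
5 and 8 are both available; 5 is listed earlier → 5.
Ready: 1, 2 and 8. 1 is listed earlier → 1.
2 and 8 are both available; 2 is listed earlier → 2.
Next only 8 has its prerequisites met → 8.
That leaves 7 as the only ready step → 7.
Now 3 and 6 have their prerequisites met. 3 is listed earlier, so 3 next.
That leaves 6 as the only ready step → 6.

4 5 1 2 8 7 3 6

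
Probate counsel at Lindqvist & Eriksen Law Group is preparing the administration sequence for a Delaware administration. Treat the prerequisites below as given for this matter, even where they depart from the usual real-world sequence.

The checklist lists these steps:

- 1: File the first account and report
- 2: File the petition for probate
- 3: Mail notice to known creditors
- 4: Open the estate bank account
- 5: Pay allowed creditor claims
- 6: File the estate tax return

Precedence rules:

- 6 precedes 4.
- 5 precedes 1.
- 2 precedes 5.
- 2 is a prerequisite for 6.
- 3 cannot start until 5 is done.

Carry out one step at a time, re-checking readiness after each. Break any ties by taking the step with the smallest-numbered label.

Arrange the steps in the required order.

2 → 5 → 1 → 3 → 6 → 4

2 is the only step with nothing outstanding, so it goes first.
Now 5 and 6 have their prerequisites met. 5 has the earlier label, so 5 next.
1, 3 and 6 are all available; 1 has the earlier label → 1.
Ready: 3 and 6. 3 has the earlier label → 3.
That leaves 6 as the only ready step → 6.
4 is the only step now ready → 4.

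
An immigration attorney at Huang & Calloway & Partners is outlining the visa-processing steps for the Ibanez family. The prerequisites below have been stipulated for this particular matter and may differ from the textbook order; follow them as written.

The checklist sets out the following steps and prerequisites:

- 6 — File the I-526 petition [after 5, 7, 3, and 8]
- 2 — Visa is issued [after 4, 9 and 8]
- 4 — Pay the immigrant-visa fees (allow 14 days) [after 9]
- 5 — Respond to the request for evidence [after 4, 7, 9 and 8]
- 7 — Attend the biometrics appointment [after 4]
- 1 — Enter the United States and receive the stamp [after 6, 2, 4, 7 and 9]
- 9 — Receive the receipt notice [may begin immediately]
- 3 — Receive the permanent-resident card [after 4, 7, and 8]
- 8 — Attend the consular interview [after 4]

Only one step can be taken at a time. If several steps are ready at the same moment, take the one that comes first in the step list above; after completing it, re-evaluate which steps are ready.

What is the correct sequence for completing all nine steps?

9 is the only step with nothing outstanding, so it goes first.
Next only 4 has its prerequisites met → 4.
Now 7 and 8 have their prerequisites met. 7 is listed earlier, so 7 next.
That leaves 8 as the only ready step → 8.
Ready: 2, 5 and 3. 2 is listed earlier → 2.
5 and 3 are both available; 5 is listed earlier → 5.
3 needed 4, 7 and 8, now all done → 3.
6 needed 5, 7, 3 and 8, now all done → 6.
1 needed 6, 2, 4, 7 and 9, now all done → 1.

9 → 4 → 7 → 8 → 2 → 5 → 3 → 6 → 1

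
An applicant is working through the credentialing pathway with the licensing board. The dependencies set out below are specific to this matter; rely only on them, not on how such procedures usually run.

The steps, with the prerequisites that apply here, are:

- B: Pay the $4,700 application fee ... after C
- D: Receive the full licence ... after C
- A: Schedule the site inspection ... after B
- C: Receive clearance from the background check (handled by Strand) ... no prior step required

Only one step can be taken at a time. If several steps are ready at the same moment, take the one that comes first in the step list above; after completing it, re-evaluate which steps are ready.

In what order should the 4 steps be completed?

Only C has no prerequisites, so it is first.
Ready: B and D. B is listed earlier → B.
Now D and A have their prerequisites met. D is listed earlier, so D next.
Next only A has its prerequisites met → A.

C → B → D → A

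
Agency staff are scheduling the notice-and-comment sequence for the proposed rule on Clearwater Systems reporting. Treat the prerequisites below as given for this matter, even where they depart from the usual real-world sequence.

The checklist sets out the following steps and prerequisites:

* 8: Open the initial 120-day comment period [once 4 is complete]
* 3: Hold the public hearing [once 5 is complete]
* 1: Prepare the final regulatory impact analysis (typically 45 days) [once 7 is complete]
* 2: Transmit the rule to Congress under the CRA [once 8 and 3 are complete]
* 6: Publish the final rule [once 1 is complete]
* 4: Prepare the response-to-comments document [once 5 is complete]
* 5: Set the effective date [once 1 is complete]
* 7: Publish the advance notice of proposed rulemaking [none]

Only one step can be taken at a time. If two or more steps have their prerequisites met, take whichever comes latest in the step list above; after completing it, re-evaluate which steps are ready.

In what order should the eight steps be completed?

7 is the only step with nothing outstanding, so it goes first.
1 is the only step now ready → 1.
Now 5 and 6 have their prerequisites met. 5 is listed later, so 5 next.
4, 6 and 3 are all available; 4 is listed later → 4.
8 now also ready, so the ready set is {6, 3, 8}; 6 is listed later → 6.
3 and 8 are both available; 3 is listed later → 3.
8 needed 4, now all done → 8.
2 needed 3 and 8, now all done → 2.

7, 1, 5, 4, 6, 3, 8, 2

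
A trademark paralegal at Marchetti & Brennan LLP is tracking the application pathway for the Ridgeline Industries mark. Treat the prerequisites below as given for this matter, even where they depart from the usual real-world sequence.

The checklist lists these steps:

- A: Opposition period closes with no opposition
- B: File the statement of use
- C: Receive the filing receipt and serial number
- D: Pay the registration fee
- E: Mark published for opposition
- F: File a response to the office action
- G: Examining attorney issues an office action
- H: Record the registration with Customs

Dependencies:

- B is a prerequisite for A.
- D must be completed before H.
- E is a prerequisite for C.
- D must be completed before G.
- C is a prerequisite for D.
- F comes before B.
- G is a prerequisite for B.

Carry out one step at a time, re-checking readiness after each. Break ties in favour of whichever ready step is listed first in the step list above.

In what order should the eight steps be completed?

E, C, D, F, G, B, A, H

Nothing is required for E and F. E is listed earlier → E first.
Ready: C and F. C is listed earlier → C.
D and F are both available; D is listed earlier → D.
G and H now also ready, so the ready set is {F, G, H}; F is listed earlier → F.
G and H are both available; G is listed earlier → G.
B and H are both available; B is listed earlier → B.
A and H are both available; A is listed earlier → A.
Next only H has its prerequisites met → H.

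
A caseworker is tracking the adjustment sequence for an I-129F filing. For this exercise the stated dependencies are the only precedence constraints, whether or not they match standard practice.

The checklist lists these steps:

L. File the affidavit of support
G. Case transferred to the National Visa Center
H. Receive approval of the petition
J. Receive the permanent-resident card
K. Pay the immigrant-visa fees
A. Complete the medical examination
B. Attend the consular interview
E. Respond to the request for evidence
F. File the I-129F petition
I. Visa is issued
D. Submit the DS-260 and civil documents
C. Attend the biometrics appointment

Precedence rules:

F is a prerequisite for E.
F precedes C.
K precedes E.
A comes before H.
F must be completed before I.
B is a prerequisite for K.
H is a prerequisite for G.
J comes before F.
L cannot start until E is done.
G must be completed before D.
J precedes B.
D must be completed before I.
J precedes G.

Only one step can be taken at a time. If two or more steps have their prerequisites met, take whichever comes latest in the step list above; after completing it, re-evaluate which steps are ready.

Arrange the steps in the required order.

Nothing is required for A and J. A is listed later → A first.
J and H are both available; J is listed later → J.
Ready: F, B and H. F is listed later → F.
C, B and H are all available; C is listed later → C.
B and H are both available; B is listed later → B.
Ready: K and H. K is listed later → K.
E and H are both available; E is listed later → E.
L now also ready, so the ready set is {H, L}; H is listed later → H.
Ready: G and L. G is listed later → G.
D now also ready, so the ready set is {D, L}; D is listed later → D.
Now I and L have their prerequisites met. I is listed later, so I next.
That leaves L as the only ready step → L.

A, J, F, C, B, K, E, H, G, D, I, L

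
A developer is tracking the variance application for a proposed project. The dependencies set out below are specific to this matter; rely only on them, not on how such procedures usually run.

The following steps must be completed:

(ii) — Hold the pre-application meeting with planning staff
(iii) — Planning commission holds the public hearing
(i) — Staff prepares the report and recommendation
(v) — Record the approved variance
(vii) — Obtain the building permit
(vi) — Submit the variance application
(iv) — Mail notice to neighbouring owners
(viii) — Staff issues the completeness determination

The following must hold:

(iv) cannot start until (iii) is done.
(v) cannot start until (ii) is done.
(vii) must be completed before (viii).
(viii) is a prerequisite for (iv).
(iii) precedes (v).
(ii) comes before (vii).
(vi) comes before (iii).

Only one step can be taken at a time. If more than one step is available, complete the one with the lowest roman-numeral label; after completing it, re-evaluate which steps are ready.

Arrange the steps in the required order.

Nothing is required for (i), (ii) and (vi). (i) has the earlier label → (i) first.
(ii) and (vi) are both available; (ii) has the earlier label → (ii).
(vi) and (vii) are both available; (vi) has the earlier label → (vi).
Now (iii) and (vii) have their prerequisites met. (iii) has the earlier label, so (iii) next.
(v) now also ready, so the ready set is {(v), (vii)}; (v) has the earlier label → (v).
Next only (vii) has its prerequisites met → (vii).
That leaves (viii) as the only ready step → (viii).
(iv) needed (iii) and (viii), now all done → (iv).

(i), (ii), (vi), (iii), (v), (vii), (viii), (iv)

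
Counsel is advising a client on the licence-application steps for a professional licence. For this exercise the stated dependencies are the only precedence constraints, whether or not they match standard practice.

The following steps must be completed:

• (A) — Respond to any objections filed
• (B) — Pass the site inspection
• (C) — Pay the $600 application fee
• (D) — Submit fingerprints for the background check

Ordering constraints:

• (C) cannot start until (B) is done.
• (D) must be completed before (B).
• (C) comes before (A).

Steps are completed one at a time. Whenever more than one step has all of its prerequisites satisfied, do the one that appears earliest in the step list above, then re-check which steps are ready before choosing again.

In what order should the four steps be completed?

(D), (B), (C), (A)

(D) has no prerequisites → (D) first.
(B) needed (D), now all done → (B).
(C) is the only step now ready → (C).
(A) needed (C), now all done → (A).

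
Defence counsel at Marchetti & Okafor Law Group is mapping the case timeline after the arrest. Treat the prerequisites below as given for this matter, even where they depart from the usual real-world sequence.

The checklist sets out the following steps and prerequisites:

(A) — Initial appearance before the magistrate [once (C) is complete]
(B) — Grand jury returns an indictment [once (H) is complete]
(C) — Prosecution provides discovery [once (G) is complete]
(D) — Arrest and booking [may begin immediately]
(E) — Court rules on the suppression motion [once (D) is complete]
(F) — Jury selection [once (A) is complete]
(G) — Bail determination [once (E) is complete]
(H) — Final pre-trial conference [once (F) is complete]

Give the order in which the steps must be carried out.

(D), (E), (G), (C), (A), (F), (H), (B)

Only (D) has no prerequisites, so it is first.
That leaves (E) as the only ready step → (E).
(G) needed (E), now all done → (G).
(C) needed (G), now all done → (C).
(A) is the only step now ready → (A).
Next only (F) has its prerequisites met → (F).
(H) is the only step now ready → (H).
(B) needed (H), now all done → (B).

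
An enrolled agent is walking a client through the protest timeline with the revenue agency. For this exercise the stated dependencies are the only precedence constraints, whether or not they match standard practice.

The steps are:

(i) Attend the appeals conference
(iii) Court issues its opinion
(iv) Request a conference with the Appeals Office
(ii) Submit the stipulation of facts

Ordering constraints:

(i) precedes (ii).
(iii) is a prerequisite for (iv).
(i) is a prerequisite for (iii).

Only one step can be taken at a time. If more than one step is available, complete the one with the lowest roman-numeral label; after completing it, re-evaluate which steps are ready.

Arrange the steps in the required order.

(i) has no prerequisites → (i) first.
Now (ii) and (iii) have their prerequisites met. (ii) has the earlier label, so (ii) next.
(iii) is the only step now ready → (iii).
(iv) needed (iii), now all done → (iv).

(i), (ii), (iii), (iv)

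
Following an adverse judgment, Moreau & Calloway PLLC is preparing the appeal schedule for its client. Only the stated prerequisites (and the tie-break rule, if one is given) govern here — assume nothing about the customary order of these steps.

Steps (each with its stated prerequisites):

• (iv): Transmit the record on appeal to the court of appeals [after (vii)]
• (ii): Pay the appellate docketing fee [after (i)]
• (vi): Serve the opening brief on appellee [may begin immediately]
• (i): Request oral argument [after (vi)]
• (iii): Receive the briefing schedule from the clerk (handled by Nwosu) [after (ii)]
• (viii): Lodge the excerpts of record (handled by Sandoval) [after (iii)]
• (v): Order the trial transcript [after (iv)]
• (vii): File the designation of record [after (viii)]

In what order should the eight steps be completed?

Only (vi) has no prerequisites, so it is first.
(i) needed (vi), now all done → (i).
That leaves (ii) as the only ready step → (ii).
(iii) needed (ii), now all done → (iii).
(viii) is the only step now ready → (viii).
(vii) is the only step now ready → (vii).
(iv) is the only step now ready → (iv).
(v) is the only step now ready → (v).

(vi), (i), (ii), (iii), (viii), (vii), (iv), (v)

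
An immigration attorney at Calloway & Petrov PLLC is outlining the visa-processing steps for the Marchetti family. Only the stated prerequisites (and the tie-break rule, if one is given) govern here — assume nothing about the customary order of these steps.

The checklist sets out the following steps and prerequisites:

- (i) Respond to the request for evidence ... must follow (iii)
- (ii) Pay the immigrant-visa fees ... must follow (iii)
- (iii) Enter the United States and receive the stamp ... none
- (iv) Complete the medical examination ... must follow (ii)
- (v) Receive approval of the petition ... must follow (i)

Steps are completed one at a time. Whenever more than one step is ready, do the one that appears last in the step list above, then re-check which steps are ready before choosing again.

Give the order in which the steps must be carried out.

(iii), (ii), (iv), (i), (v)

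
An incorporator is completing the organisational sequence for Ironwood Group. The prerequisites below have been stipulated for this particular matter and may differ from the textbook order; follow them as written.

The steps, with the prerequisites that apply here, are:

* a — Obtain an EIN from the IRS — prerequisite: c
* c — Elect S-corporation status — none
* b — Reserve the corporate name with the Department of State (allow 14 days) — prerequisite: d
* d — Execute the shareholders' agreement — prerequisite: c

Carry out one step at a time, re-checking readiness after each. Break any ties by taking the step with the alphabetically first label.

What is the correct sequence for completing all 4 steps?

c is the only step with nothing outstanding, so it goes first.
Ready: a and d. a has the earlier label → a.
d is the only step now ready → d.
b needed d, now all done → b.

c, a, d, b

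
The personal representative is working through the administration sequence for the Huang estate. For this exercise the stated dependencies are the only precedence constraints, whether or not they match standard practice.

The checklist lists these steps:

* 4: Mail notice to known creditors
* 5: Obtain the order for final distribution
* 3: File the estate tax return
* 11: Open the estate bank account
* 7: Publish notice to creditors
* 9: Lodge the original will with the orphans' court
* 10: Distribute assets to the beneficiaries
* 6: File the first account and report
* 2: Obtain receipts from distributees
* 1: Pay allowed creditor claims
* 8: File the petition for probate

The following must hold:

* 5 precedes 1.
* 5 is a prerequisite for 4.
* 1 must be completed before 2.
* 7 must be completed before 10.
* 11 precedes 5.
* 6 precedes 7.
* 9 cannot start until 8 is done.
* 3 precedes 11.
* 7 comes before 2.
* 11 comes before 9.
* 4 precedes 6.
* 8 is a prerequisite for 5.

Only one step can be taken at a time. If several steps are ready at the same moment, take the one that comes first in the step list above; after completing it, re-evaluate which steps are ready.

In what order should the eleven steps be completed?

3, 11, 8, 5, 4, 9, 6, 7, 10, 1, 2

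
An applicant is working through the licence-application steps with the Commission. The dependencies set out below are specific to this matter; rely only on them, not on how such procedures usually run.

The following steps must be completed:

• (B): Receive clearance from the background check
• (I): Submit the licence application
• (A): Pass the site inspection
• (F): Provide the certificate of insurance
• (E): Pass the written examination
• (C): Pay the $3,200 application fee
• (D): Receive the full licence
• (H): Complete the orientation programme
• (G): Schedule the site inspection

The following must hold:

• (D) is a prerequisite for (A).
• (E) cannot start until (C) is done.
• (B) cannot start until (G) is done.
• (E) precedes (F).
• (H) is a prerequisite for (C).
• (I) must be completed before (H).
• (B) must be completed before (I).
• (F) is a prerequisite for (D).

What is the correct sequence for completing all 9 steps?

(G) (B) (I) (H) (C) (E) (F) (D) (A)

(G) is the only step with nothing outstanding, so it goes first.
(B) needed (G), now all done → (B).
(I) is the only step now ready → (I).
(H) needed (I), now all done → (H).
That leaves (C) as the only ready step → (C).
Next only (E) has its prerequisites met → (E).
(F) is the only step now ready → (F).
Next only (D) has its prerequisites met → (D).
Next only (A) has its prerequisites met → (A).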